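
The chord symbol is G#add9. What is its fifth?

G#add9 is built on G#; its 5th is a perfect 5th above the root.
A fifth above G uses the letter D, and the perfect 5th above G# is D#.

D#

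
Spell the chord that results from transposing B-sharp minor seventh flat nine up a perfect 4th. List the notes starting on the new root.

E-sharp  G-sharp  B-sharp  D-sharp  F-sharp

A perfect 4th up from B-sharp is E-sharp, so the new chord is E-sharp minor seventh flat nine.
root → E-sharp
3rd (minor 3rd) → G-sharp
5th (perfect 5th) → B-sharp
7th (minor 7th) → D-sharp
9th (minor 9th) → F-sharp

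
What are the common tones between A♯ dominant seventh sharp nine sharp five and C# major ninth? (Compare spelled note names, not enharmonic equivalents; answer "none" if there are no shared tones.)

G-sharp

A♯ dominant seventh sharp nine sharp five = A-sharp, C-double-sharp, E-double-sharp, G-sharp, B-double-sharp.
C# major ninth = C-sharp, E-sharp, G-sharp, B-sharp, D-sharp.
Shared: G-sharp.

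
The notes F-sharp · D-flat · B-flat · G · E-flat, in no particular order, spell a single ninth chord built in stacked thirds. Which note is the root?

Stacking in thirds gives E-flat – G – B-flat – D-flat – F-sharp, so E-flat is the root — E-flat dominant seventh sharp nine.

E-flat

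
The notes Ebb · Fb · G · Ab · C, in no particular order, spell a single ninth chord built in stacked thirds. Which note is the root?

Stacking in thirds gives Fb – Ab – C – Ebb – G, so Fb is the root — Fb dominant seventh sharp nine sharp five.

Fb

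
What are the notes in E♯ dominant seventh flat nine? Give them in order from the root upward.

Root E-sharp, quality dominant seventh flat nine:
root → E-sharp
3rd (major 3rd) → G-double-sharp
5th (perfect 5th) → B-sharp
7th (minor 7th) → D-sharp
9th (minor 9th) → F-sharp

E-sharp  G-double-sharp  B-sharp  D-sharp  F-sharp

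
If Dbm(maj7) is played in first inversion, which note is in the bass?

Fb

Dbm(maj7) in root position is Db–Fb–Ab–C.
First inversion places the third in the bass, which is Fb.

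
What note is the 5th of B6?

F♯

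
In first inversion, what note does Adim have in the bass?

C

Adim in root position is A–C–Eb.
First inversion places the third in the bass, which is C.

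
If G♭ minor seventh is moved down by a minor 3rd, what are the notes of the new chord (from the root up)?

A minor 3rd down from G-flat is E-flat, so the new chord is E-flat minor seventh.
- root: E-flat
- minor 3rd: G-flat
- perfect 5th: B-flat
- minor 7th: D-flat

E-flat – G-flat – B-flat – D-flat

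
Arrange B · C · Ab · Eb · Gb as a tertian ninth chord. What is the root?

Arranged so that each adjacent pair is a third by letter name: Ab – C – Eb – Gb – B.
The bottom of that stack, Ab, is the root (this is Ab dominant seventh sharp nine).

Ab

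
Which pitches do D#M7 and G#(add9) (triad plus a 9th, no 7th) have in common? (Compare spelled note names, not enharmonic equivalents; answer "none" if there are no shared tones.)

D# A#

D#M7 = D#, F##, A#, C##.
G#(add9) = G#, B#, D#, A#.
Shared: D#, A#.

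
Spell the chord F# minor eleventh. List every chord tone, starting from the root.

Root F-sharp, quality minor eleventh:
root → F-sharp
3rd (minor 3rd) → A
5th (perfect 5th) → C-sharp
7th (minor 7th) → E
9th (major 9th) → G-sharp
11th (perfect 11th) → B

F-sharp – A – C-sharp – E – G-sharp – B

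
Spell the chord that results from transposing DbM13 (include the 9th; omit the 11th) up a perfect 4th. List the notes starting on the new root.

G♭ B♭ D♭ F A♭ E♭

A perfect 4th up from D♭ is G♭, so the new chord is G♭ major thirteenth.
Root: G♭
Major 3rd (3rd): B♭
Perfect 5th (5th): D♭
Major 7th (7th): F
Major 9th (9th): A♭
Major 13th (13th): E♭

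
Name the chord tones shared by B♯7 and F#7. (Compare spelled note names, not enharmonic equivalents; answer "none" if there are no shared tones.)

B♯7 = B#, D##, F##, A#.
F#7 = F#, A#, C#, E.
Shared: A#.

A#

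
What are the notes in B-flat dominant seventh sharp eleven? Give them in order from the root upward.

Root B-flat, quality dominant seventh sharp eleven:
B-flat — root
D — major 3rd
F — perfect 5th
A-flat — minor 7th
E — augmented 11th

B-flat, D, F, A-flat, E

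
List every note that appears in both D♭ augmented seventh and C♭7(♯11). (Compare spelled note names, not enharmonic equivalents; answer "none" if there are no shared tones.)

D♭ augmented seventh: D♭ F A C♭
C♭7(♯11): C♭ E♭ G♭ B𝄫 F
Common to both → F, C♭.

F, C♭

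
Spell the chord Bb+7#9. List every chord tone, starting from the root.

Bb, D, F#, Ab, C#

Root Bb, quality dominant seventh sharp nine sharp five:
Bb — root
D — major 3rd
F# — augmented 5th
Ab — minor 7th
C# — augmented 9th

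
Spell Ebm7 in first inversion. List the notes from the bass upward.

Gb – Bb – Db – Eb

Ebm7 = Eb–Gb–Bb–Db; first inversion → third (Gb) lowest.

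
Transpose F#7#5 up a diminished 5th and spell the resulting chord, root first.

C, E, G♯, B♭

F♯ up a diminished 5th → C. New chord: C augmented seventh.
- root: C
- major 3rd: E
- augmented 5th: G♯
- minor 7th: B♭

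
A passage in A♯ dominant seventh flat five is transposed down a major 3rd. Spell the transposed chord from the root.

F-sharp – A-sharp – C – E

A-sharp down a major 3rd → F-sharp. New chord: F-sharp dominant seventh flat five.
root → F-sharp
3rd (major 3rd) → A-sharp
5th (diminished 5th) → C
7th (minor 7th) → E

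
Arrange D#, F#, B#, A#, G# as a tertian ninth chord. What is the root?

Arranged so that each adjacent pair is a third by letter name: G# – B# – D# – F# – A#.
The bottom of that stack, G#, is the root (this is G# dominant ninth).

G#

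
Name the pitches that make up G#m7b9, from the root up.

G# B D# F# A

G#m7b9: minor seventh flat nine on G#.
root → G#
3rd (minor 3rd) → B
5th (perfect 5th) → D#
7th (minor 7th) → F#
9th (minor 9th) → A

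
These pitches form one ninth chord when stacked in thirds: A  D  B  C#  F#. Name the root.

Stacking in thirds gives B – D – F# – A – C#, so B is the root — B minor ninth.

B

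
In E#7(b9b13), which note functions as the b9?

Root of E#7(b9b13) = E♯. The 9th is a minor 9th: E♯ up a minor 9th → F♯.

F♯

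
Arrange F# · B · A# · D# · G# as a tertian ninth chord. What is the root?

Arranged so that each adjacent pair is a third by letter name: G# – B – D# – F# – A#.
The bottom of that stack, G#, is the root (this is G# minor ninth).

G#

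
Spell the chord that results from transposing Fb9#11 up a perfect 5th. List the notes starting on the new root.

C♭ – E♭ – G♭ – B𝄫 – D♭ – F

A perfect 5th up from F♭ is C♭, so the new chord is C♭ dominant ninth sharp eleven.
Root: C♭
Major 3rd (3rd): E♭
Perfect 5th (5th): G♭
Minor 7th (7th): B𝄫
Major 9th (9th): D♭
Augmented 11th (11th): F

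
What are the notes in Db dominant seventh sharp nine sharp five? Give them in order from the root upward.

Root D-flat, quality dominant seventh sharp nine sharp five:
Root: D-flat
Major 3rd (3rd): F
Augmented 5th (5th): A
Minor 7th (7th): C-flat
Augmented 9th (9th): E

D-flat F A C-flat E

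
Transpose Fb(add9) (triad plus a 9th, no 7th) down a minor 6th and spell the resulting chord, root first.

Ab, C, Eb, Bb

Fb down a minor 6th → Ab. New chord: Ab added-ninth.
root → Ab
3rd (major 3rd) → C
5th (perfect 5th) → Eb
9th (major 9th) → Bb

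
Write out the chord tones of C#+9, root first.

C♯ – E♯ – G𝄪 – B – D♯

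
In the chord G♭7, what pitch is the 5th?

Db

Root of G♭7 = Gb. The 5th is a perfect 5th: Gb up a perfect 5th → Db.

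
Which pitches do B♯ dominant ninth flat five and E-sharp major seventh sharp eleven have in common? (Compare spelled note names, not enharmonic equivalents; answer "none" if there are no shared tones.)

B-sharp D-double-sharp

B♯ dominant ninth flat five = B-sharp, D-double-sharp, F-sharp, A-sharp, C-double-sharp.
E-sharp major seventh sharp eleven = E-sharp, G-double-sharp, B-sharp, D-double-sharp, A-double-sharp.
Shared: B-sharp, D-double-sharp.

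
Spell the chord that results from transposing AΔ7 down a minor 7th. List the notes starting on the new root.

Transposed root: A → B (minor 7th down). So we spell B major seventh:
Root: B
Major 3rd (3rd): D♯
Perfect 5th (5th): F♯
Major 7th (7th): A♯

B  D♯  F♯  A♯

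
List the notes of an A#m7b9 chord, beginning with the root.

A#, C#, E#, G#, B

Root A#, quality minor seventh flat nine:
- root: A#
- minor 3rd: C#
- perfect 5th: E#
- minor 7th: G#
- minor 9th: B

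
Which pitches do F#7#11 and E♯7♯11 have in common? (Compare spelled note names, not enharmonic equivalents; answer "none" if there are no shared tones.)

F#7#11: F# A# C# E B#
E♯7♯11: E# G## B# D# A##
Common to both → B#.

B#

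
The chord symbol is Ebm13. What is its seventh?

Db

Root of Ebm13 = Eb. The 7th is a minor 7th: Eb up a minor 7th → Db.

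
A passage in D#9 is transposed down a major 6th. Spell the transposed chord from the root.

Transposed root: D♯ → F♯ (major 6th down). So we spell F♯ dominant ninth:
- root: F♯
- major 3rd: A♯
- perfect 5th: C♯
- minor 7th: E
- major 9th: G♯

F♯ – A♯ – C♯ – E – G♯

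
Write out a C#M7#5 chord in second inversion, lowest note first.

G##, B#, C#, E#

C#M7#5 = C#–E#–G##–B#; second inversion → fifth (G##) lowest.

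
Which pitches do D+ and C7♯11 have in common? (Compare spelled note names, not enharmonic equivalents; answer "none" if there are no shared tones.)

F#

D+ = D, F#, A#.
C7♯11 = C, E, G, Bb, F#.
Shared: F#.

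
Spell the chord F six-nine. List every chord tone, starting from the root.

F six-nine is a six-nine built on F.
root → F
3rd (major 3rd) → A
5th (perfect 5th) → C
6th (major 6th) → D
9th (major 9th) → G

F  A  C  D  G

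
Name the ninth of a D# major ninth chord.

E#

D# major ninth is built on D#; its 9th is a major 9th above the root.
A second above D uses the letter E, and the major 9th above D# is E#.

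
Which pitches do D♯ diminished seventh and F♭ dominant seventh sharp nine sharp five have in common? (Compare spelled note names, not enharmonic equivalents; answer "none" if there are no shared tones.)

C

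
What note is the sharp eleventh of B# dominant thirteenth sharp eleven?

B# dominant thirteenth sharp eleven is built on B-sharp; its 11th is an augmented 11th above the root.
A fourth above B uses the letter E, and the augmented 11th above B-sharp is E-double-sharp.

E-double-sharp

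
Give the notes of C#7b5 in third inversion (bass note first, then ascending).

B  C♯  E♯  G

C#7b5 = C♯–E♯–G–B; third inversion → seventh (B) lowest.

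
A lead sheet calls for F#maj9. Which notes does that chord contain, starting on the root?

F#maj9: major ninth on F#.
root → F#
3rd (major 3rd) → A#
5th (perfect 5th) → C#
7th (major 7th) → E#
9th (major 9th) → G#

F# – A# – C# – E# – G#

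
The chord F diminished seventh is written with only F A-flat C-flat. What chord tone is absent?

E-double-flat

F diminished seventh = F, A-flat, C-flat, E-double-flat. The voicing lacks the 7th (diminished 7th), E-double-flat.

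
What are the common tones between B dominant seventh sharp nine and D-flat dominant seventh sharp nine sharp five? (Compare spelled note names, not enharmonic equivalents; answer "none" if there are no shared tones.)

B dominant seventh sharp nine = B, D-sharp, F-sharp, A, C-double-sharp.
D-flat dominant seventh sharp nine sharp five = D-flat, F, A, C-flat, E.
Shared: A.

A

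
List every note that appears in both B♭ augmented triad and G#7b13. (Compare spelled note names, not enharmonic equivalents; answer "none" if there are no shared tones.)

B♭ augmented triad = Bb, D, F#.
G#7b13 = G#, B#, D#, F#, E.
Shared: F#.

F#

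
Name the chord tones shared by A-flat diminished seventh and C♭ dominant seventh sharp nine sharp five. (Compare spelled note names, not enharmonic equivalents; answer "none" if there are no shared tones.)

C-flat

A-flat diminished seventh: A-flat C-flat E-double-flat G-double-flat
C♭ dominant seventh sharp nine sharp five: C-flat E-flat G B-double-flat D
Common to both → C-flat.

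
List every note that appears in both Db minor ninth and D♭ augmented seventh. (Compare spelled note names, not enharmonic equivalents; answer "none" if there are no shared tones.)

D-flat C-flat

Db minor ninth = D-flat, F-flat, A-flat, C-flat, E-flat.
D♭ augmented seventh = D-flat, F, A, C-flat.
Shared: D-flat, C-flat.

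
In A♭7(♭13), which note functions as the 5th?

A♭7(♭13) is built on Ab; its 5th is a perfect 5th above the root.
A fifth above A uses the letter E, and the perfect 5th above Ab is Eb.

Eb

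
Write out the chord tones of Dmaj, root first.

Root D, quality major triad:
Root: D
Major 3rd (3rd): F♯
Perfect 5th (5th): A

D, F♯, A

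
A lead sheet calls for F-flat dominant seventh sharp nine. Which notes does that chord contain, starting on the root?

F-flat, A-flat, C-flat, E-double-flat, G

Root F-flat, quality dominant seventh sharp nine:
- root: F-flat
- major 3rd: A-flat
- perfect 5th: C-flat
- minor 7th: E-double-flat
- augmented 9th: G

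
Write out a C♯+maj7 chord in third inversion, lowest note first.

B# – C# – E# – G##

In root position, C♯+maj7 is C#–E#–G##–B#.
Third inversion puts the seventh (B#) in the bass.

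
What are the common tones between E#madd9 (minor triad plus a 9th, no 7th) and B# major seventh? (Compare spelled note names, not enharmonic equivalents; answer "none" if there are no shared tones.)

B♯  F𝄪

E#madd9 = E♯, G♯, B♯, F𝄪.
B# major seventh = B♯, D𝄪, F𝄪, A𝄪.
Shared: B♯, F𝄪.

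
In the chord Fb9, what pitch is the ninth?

Gb

Fb9 is built on Fb; its 9th is a major 9th above the root.
A second above F uses the letter G, and the major 9th above Fb is Gb.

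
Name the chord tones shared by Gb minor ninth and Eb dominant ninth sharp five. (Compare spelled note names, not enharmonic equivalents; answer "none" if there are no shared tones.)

Gb minor ninth = G-flat, B-double-flat, D-flat, F-flat, A-flat.
Eb dominant ninth sharp five = E-flat, G, B, D-flat, F.
Shared: D-flat.

D-flat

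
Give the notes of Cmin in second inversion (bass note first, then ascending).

G  C  Eb

In root position, Cmin is C–Eb–G.
Second inversion puts the fifth (G) in the bass.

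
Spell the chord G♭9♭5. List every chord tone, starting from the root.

Gb, Bb, Dbb, Fb, Ab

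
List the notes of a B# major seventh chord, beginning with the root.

B#, D##, F##, A##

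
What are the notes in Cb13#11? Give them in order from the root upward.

Cb Eb Gb Bbb Db F Ab

Cb13#11: dominant thirteenth sharp eleven on Cb.
Root: Cb
Major 3rd (3rd): Eb
Perfect 5th (5th): Gb
Minor 7th (7th): Bbb
Major 9th (9th): Db
Augmented 11th (11th): F
Major 13th (13th): Ab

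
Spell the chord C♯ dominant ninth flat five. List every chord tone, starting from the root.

C-sharp, E-sharp, G, B, D-sharp

C♯ dominant ninth flat five: dominant ninth flat five on C-sharp.
root → C-sharp
3rd (major 3rd) → E-sharp
5th (diminished 5th) → G
7th (minor 7th) → B
9th (major 9th) → D-sharp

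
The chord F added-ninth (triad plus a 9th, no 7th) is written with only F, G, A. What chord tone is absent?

C

F added-ninth = F, A, C, G. The voicing lacks the 5th (perfect 5th), C.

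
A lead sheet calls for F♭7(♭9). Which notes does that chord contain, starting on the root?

Root Fb, quality dominant seventh flat nine:
root → Fb
3rd (major 3rd) → Ab
5th (perfect 5th) → Cb
7th (minor 7th) → Ebb
9th (minor 9th) → Gbb

Fb  Ab  Cb  Ebb  Gbb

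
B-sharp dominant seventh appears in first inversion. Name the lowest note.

D##

B-sharp dominant seventh in root position is B#–D##–F##–A#.
First inversion places the third in the bass, which is D##.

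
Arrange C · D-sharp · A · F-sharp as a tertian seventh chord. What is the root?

D-sharp

Stacking in thirds gives D-sharp – F-sharp – A – C, so D-sharp is the root — D-sharp diminished seventh.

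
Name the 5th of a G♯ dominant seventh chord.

D#

G♯ dominant seventh is built on G#; its 5th is a perfect 5th above the root.
A fifth above G uses the letter D, and the perfect 5th above G# is D#.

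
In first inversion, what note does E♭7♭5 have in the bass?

E♭7♭5 in root position is Eb–G–Bbb–Db.
First inversion places the third in the bass, which is G.

G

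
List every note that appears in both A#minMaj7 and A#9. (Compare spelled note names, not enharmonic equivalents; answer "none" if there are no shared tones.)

A#, E#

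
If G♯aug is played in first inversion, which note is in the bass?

B#

G♯aug in root position is G#–B#–D##.
First inversion places the third in the bass, which is B#.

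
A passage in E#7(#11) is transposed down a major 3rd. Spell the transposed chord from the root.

A major 3rd down from E# is C#, so the new chord is C# dominant seventh sharp eleven.
root → C#
3rd (major 3rd) → E#
5th (perfect 5th) → G#
7th (minor 7th) → B
11th (augmented 11th) → F##

C# – E# – G# – B – F##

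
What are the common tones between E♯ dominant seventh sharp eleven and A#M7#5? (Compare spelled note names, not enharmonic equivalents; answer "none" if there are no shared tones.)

G##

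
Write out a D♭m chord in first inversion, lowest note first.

Fb  Ab  Db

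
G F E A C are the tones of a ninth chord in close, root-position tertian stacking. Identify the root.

Stacking in thirds gives F – A – C – E – G, so F is the root — F major ninth.

F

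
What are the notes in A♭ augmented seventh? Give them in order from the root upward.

A-flat – C – E – G-flat

A♭ augmented seventh: augmented seventh on A-flat.
A-flat — root
C — major 3rd
E — augmented 5th
G-flat — minor 7th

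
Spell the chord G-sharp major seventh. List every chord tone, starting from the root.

G# – B# – D# – F##

G-sharp major seventh: major seventh on G#.
G# — root
B# — major 3rd
D# — perfect 5th
F## — major 7th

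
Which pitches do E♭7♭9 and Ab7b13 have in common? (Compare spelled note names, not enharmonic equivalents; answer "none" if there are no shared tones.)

Eb, Fb

E♭7♭9: Eb G Bb Db Fb
Ab7b13: Ab C Eb Gb Fb
Common to both → Eb, Fb.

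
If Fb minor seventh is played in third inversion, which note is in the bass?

E-double-flat

Fb minor seventh in root position is F-flat–A-double-flat–C-flat–E-double-flat.
Third inversion places the seventh in the bass, which is E-double-flat.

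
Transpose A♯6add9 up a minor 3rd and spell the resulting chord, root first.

C#, E#, G#, A#, D#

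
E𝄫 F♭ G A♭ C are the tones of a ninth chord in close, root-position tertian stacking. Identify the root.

F♭

Stacking in thirds gives F♭ – A♭ – C – E𝄫 – G, so F♭ is the root — F♭ dominant seventh sharp nine sharp five.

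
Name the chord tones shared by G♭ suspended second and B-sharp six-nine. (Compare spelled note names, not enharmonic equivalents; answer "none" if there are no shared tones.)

G♭ suspended second: G-flat A-flat D-flat
B-sharp six-nine: B-sharp D-double-sharp F-double-sharp G-double-sharp C-double-sharp
Common to both → none.

none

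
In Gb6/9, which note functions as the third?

Root of Gb6/9 = Gb. The 3rd is a major 3rd: Gb up a major 3rd → Bb.

Bb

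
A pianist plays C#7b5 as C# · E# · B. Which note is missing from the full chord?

G

C#7b5 = C#, E#, G, B. The voicing lacks the 5th (diminished 5th), G.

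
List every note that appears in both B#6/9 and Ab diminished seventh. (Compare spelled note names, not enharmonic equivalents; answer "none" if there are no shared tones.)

B#6/9: B# D## F## G## C##
Ab diminished seventh: Ab Cb Ebb Gbb
Common to both → none.

none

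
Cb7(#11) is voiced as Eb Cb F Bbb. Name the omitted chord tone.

Gb

Cb7(#11) = Cb, Eb, Gb, Bbb, F. The voicing lacks the 5th (perfect 5th), Gb.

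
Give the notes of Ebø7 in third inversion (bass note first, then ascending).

Db, Eb, Gb, Bbb

Ebø7 = Eb–Gb–Bbb–Db; third inversion → seventh (Db) lowest.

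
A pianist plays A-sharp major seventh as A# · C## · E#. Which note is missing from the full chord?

G##

The full A-sharp major seventh chord is A#, C##, E#, G##.
Comparing with the voicing, the major 7th (7th) — G## — is absent.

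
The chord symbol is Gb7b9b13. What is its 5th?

Db

Root of Gb7b9b13 = Gb. The 5th is a perfect 5th: Gb up a perfect 5th → Db.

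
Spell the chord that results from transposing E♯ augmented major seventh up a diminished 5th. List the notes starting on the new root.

B, D♯, F𝄪, A♯

Transposed root: E♯ → B (diminished 5th up). So we spell B augmented major seventh:
- root: B
- major 3rd: D♯
- augmented 5th: F𝄪
- major 7th: A♯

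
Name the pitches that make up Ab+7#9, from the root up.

Ab – C – E – Gb – B

Ab+7#9: dominant seventh sharp nine sharp five on Ab.
Root: Ab
Major 3rd (3rd): C
Augmented 5th (5th): E
Minor 7th (7th): Gb
Augmented 9th (9th): B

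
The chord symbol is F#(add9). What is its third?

A#

Root of F#(add9) = F#. The 3rd is a major 3rd: F# up a major 3rd → A#.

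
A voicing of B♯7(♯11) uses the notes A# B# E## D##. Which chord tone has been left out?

B♯7(♯11) = B#, D##, F##, A#, E##. The voicing lacks the 5th (perfect 5th), F##.

F##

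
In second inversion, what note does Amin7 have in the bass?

Amin7 in root position is A–C–E–G.
Second inversion places the fifth in the bass, which is E.

E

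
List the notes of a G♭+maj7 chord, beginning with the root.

G♭+maj7: augmented major seventh on Gb.
Root: Gb
Major 3rd (3rd): Bb
Augmented 5th (5th): D
Major 7th (7th): F

Gb, Bb, D, F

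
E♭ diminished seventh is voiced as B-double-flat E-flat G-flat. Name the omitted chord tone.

E♭ diminished seventh = E-flat, G-flat, B-double-flat, D-double-flat. The voicing lacks the 7th (diminished 7th), D-double-flat.

D-double-flat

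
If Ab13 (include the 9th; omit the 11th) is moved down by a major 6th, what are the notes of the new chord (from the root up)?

C♭ E♭ G♭ B𝄫 D♭ A♭

A♭ down a major 6th → C♭. New chord: C♭ dominant thirteenth.
- root: C♭
- major 3rd: E♭
- perfect 5th: G♭
- minor 7th: B𝄫
- major 9th: D♭
- major 13th: A♭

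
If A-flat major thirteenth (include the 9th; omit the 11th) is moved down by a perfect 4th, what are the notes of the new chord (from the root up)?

Transposed root: A-flat → E-flat (perfect 4th down). So we spell E-flat major thirteenth:
E-flat — root
G — major 3rd
B-flat — perfect 5th
D — major 7th
F — major 9th
C — major 13th

E-flat G B-flat D F C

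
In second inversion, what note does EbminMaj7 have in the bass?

EbminMaj7 = E♭–G♭–B♭–D. Second inversion → fifth in the bass = B♭.

B♭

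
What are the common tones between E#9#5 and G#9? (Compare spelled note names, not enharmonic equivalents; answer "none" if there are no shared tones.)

E#9#5: E# G## B## D# F##
G#9: G# B# D# F# A#
Common to both → D#.

D#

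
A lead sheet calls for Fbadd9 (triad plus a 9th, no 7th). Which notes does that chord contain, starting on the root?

Fbadd9 is an added-ninth built on Fb.
- root: Fb
- major 3rd: Ab
- perfect 5th: Cb
- major 9th: Gb

Fb – Ab – Cb – Gb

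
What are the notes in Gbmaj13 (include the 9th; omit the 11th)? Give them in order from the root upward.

Gbmaj13 is a major thirteenth built on Gb.
Root: Gb
Major 3rd (3rd): Bb
Perfect 5th (5th): Db
Major 7th (7th): F
Major 9th (9th): Ab
Major 13th (13th): Eb

Gb, Bb, Db, F, Ab, Eb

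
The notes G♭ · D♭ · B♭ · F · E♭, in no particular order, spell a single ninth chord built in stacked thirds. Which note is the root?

Stacking in thirds gives E♭ – G♭ – B♭ – D♭ – F, so E♭ is the root — E♭ minor ninth.

E♭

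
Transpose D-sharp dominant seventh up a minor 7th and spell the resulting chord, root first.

C-sharp, E-sharp, G-sharp, B

Transposed root: D-sharp → C-sharp (minor 7th up). So we spell C-sharp dominant seventh:
root → C-sharp
3rd (major 3rd) → E-sharp
5th (perfect 5th) → G-sharp
7th (minor 7th) → B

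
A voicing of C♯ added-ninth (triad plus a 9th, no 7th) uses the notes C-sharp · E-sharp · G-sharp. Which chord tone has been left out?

D-sharp

C♯ added-ninth = C-sharp, E-sharp, G-sharp, D-sharp. The voicing lacks the 9th (major 9th), D-sharp.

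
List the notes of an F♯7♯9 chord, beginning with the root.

F#, A#, C#, E, G##

F♯7♯9 is a dominant seventh sharp nine built on F#.
Root: F#
Major 3rd (3rd): A#
Perfect 5th (5th): C#
Minor 7th (7th): E
Augmented 9th (9th): G##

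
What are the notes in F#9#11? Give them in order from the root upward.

F♯, A♯, C♯, E, G♯, B♯

F#9#11 is a dominant ninth sharp eleven built on F♯.
Root: F♯
Major 3rd (3rd): A♯
Perfect 5th (5th): C♯
Minor 7th (7th): E
Major 9th (9th): G♯
Augmented 11th (11th): B♯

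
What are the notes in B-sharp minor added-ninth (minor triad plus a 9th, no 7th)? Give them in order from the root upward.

B-sharp, D-sharp, F-double-sharp, C-double-sharp

B-sharp minor added-ninth: minor added-ninth on B-sharp.
B-sharp — root
D-sharp — minor 3rd
F-double-sharp — perfect 5th
C-double-sharp — major 9th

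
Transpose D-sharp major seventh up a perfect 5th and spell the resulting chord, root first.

A perfect 5th up from D♯ is A♯, so the new chord is A♯ major seventh.
root → A♯
3rd (major 3rd) → C𝄪
5th (perfect 5th) → E♯
7th (major 7th) → G𝄪

A♯, C𝄪, E♯, G𝄪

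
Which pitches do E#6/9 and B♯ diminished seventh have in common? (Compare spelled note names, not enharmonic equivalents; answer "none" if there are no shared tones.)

B#

E#6/9: E# G## B# C## F##
B♯ diminished seventh: B# D# F# A
Common to both → B#.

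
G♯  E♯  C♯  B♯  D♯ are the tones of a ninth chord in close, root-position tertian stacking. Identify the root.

C♯

Arranged so that each adjacent pair is a third by letter name: C♯ – E♯ – G♯ – B♯ – D♯.
The bottom of that stack, C♯, is the root (this is C♯ major ninth).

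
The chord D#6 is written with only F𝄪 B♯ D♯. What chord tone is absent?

A♯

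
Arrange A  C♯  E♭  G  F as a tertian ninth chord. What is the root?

F

Arranged so that each adjacent pair is a third by letter name: F – A – C♯ – E♭ – G.
The bottom of that stack, F, is the root (this is F dominant ninth sharp five).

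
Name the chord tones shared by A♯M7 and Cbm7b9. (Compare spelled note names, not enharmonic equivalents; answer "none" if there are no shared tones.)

A♯M7 = A#, C##, E#, G##.
Cbm7b9 = Cb, Ebb, Gb, Bbb, Dbb.
Shared: none.

none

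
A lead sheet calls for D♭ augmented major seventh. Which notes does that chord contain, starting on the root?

Db – F – A – C

D♭ augmented major seventh is an augmented major seventh built on Db.
- root: Db
- major 3rd: F
- augmented 5th: A
- major 7th: C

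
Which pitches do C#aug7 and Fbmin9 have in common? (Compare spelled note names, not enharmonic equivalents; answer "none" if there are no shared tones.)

none

C#aug7 = C#, E#, G##, B.
Fbmin9 = Fb, Abb, Cb, Ebb, Gb.
Shared: none.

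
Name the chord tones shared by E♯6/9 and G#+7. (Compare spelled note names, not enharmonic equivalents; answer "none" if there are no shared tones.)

B♯

E♯6/9: E♯ G𝄪 B♯ C𝄪 F𝄪
G#+7: G♯ B♯ D𝄪 F♯
Common to both → B♯.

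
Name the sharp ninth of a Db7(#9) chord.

E

Root of Db7(#9) = Db. The 9th is an augmented 9th: Db up an augmented 9th → E.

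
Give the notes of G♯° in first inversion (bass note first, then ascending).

B – D – G#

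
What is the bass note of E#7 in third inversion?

D#

E#7 in root position is E#–G##–B#–D#.
Third inversion places the seventh in the bass, which is D#.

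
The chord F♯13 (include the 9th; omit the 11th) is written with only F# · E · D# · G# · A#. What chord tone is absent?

C#

F♯13 = F#, A#, C#, E, G#, D#. The voicing lacks the 5th (perfect 5th), C#.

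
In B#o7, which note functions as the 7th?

B#o7 is built on B#; its 7th is a diminished 7th above the root.
A seventh above B uses the letter A, and the diminished 7th above B# is A.

A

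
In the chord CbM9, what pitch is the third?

Root of CbM9 = Cb. The 3rd is a major 3rd: Cb up a major 3rd → Eb.

Eb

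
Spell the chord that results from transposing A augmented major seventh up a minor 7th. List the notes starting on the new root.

A minor 7th up from A is G, so the new chord is G augmented major seventh.
G — root
B — major 3rd
D-sharp — augmented 5th
F-sharp — major 7th

G  B  D-sharp  F-sharp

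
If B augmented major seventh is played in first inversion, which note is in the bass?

D♯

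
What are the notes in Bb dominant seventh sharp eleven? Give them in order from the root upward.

B-flat, D, F, A-flat, E

Bb dominant seventh sharp eleven: dominant seventh sharp eleven on B-flat.
B-flat — root
D — major 3rd
F — perfect 5th
A-flat — minor 7th
E — augmented 11th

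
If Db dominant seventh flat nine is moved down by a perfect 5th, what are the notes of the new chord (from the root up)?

G-flat – B-flat – D-flat – F-flat – A-double-flat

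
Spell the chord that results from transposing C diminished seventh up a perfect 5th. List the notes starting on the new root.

A perfect 5th up from C is G, so the new chord is G diminished seventh.
Root: G
Minor 3rd (3rd): B-flat
Diminished 5th (5th): D-flat
Diminished 7th (7th): F-flat

G, B-flat, D-flat, F-flat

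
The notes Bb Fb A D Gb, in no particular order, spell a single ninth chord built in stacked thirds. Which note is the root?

Gb

Stacking in thirds gives Gb – Bb – D – Fb – A, so Gb is the root — Gb dominant seventh sharp nine sharp five.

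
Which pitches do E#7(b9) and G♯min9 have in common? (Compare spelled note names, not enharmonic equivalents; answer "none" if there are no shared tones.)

E#7(b9): E# G## B# D# F#
G♯min9: G# B D# F# A#
Common to both → D#, F#.

D# – F#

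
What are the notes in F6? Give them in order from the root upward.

F, A, C, D

Root F, quality major sixth:
root → F
3rd (major 3rd) → A
5th (perfect 5th) → C
6th (major 6th) → D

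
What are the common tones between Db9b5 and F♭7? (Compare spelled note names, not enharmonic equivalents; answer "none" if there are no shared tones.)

Db9b5 = Db, F, Abb, Cb, Eb.
F♭7 = Fb, Ab, Cb, Ebb.
Shared: Cb.

Cb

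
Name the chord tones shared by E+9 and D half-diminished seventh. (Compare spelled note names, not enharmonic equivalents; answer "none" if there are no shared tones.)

E+9 = E, G#, B#, D, F#.
D half-diminished seventh = D, F, Ab, C.
Shared: D.

D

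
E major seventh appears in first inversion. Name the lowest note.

E major seventh in root position is E–G-sharp–B–D-sharp.
First inversion places the third in the bass, which is G-sharp.

G-sharp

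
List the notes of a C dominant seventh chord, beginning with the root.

C, E, G, B-flat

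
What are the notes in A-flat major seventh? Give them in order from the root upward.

A-flat major seventh is a major seventh built on Ab.
Root: Ab
Major 3rd (3rd): C
Perfect 5th (5th): Eb
Major 7th (7th): G

Ab – C – Eb – G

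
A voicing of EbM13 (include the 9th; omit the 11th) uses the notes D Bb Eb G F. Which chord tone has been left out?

EbM13 = Eb, G, Bb, D, F, C. The voicing lacks the 13th (major 13th), C.

C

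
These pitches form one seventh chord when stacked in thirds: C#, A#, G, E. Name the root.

A#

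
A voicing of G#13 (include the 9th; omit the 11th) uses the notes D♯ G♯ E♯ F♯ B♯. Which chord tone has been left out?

A♯

The full G#13 chord is G♯, B♯, D♯, F♯, A♯, E♯.
Comparing with the voicing, the major 9th (9th) — A♯ — is absent.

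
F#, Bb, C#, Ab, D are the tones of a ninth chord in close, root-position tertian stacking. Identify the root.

Arranged so that each adjacent pair is a third by letter name: Bb – D – F# – Ab – C#.
The bottom of that stack, Bb, is the root (this is Bb dominant seventh sharp nine sharp five).

Bb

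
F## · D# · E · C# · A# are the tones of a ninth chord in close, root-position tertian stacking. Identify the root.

Arranged so that each adjacent pair is a third by letter name: D# – F## – A# – C# – E.
The bottom of that stack, D#, is the root (this is D# dominant seventh flat nine).

D#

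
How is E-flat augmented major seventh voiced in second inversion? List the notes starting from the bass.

B  D  E-flat  G

In root position, E-flat augmented major seventh is E-flat–G–B–D.
Second inversion puts the fifth (B) in the bass.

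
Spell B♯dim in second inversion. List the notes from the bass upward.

F♯, B♯, D♯

In root position, B♯dim is B♯–D♯–F♯.
Second inversion puts the fifth (F♯) in the bass.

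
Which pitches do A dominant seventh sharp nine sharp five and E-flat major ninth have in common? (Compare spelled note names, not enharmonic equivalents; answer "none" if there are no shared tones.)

G

A dominant seventh sharp nine sharp five = A, C-sharp, E-sharp, G, B-sharp.
E-flat major ninth = E-flat, G, B-flat, D, F.
Shared: G.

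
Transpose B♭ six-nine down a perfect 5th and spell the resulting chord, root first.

B-flat down a perfect 5th → E-flat. New chord: E-flat six-nine.
E-flat — root
G — major 3rd
B-flat — perfect 5th
C — major 6th
F — major 9th

E-flat G B-flat C F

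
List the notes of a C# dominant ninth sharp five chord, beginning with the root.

C-sharp  E-sharp  G-double-sharp  B  D-sharp

C# dominant ninth sharp five is a dominant ninth sharp five built on C-sharp.
C-sharp — root
E-sharp — major 3rd
G-double-sharp — augmented 5th
B — minor 7th
D-sharp — major 9th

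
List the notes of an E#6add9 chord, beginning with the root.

Root E#, quality six-nine:
Root: E#
Major 3rd (3rd): G##
Perfect 5th (5th): B#
Major 6th (6th): C##
Major 9th (9th): F##

E# – G## – B# – C## – F##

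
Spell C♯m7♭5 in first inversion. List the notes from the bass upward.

E, G, B, C♯

In root position, C♯m7♭5 is C♯–E–G–B.
First inversion puts the third (E) in the bass.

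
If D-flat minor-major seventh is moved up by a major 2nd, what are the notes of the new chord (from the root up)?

Eb, Gb, Bb, D

A major 2nd up from Db is Eb, so the new chord is Eb minor-major seventh.
root → Eb
3rd (minor 3rd) → Gb
5th (perfect 5th) → Bb
7th (major 7th) → D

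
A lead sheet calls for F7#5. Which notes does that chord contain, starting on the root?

F, A, C♯, E♭

Root F, quality augmented seventh:
root → F
3rd (major 3rd) → A
5th (augmented 5th) → C♯
7th (minor 7th) → E♭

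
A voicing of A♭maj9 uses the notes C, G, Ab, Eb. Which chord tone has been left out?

Bb

The full A♭maj9 chord is Ab, C, Eb, G, Bb.
Comparing with the voicing, the major 9th (9th) — Bb — is absent.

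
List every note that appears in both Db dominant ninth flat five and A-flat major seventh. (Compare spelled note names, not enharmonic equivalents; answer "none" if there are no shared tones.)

Db dominant ninth flat five: D-flat F A-double-flat C-flat E-flat
A-flat major seventh: A-flat C E-flat G
Common to both → E-flat.

E-flat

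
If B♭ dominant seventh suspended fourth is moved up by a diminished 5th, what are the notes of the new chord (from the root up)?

Bb up a diminished 5th → Fb. New chord: Fb dominant seventh suspended fourth.
Fb — root
Bbb — perfect 4th
Cb — perfect 5th
Ebb — minor 7th

Fb Bbb Cb Ebb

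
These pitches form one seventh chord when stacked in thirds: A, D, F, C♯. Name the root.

D

Stacking in thirds gives D – F – A – C♯, so D is the root — D minor-major seventh.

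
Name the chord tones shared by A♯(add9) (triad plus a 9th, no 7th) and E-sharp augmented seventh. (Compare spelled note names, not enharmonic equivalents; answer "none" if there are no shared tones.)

A♯(add9) = A#, C##, E#, B#.
E-sharp augmented seventh = E#, G##, B##, D#.
Shared: E#.

E#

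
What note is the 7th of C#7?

B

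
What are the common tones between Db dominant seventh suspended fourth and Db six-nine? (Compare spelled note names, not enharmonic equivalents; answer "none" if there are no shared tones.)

Db dominant seventh suspended fourth = D-flat, G-flat, A-flat, C-flat.
Db six-nine = D-flat, F, A-flat, B-flat, E-flat.
Shared: D-flat, A-flat.

D-flat, A-flat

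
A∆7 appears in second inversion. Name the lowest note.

A∆7 = A–C#–E–G#. Second inversion → fifth in the bass = E.

E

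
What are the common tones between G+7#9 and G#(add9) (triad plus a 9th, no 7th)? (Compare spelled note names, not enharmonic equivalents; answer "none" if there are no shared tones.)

D♯ – A♯

G+7#9: G B D♯ F A♯
G#(add9): G♯ B♯ D♯ A♯
Common to both → D♯, A♯.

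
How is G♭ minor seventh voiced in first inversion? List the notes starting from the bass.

In root position, G♭ minor seventh is G-flat–B-double-flat–D-flat–F-flat.
First inversion puts the third (B-double-flat) in the bass.

B-double-flat – D-flat – F-flat – G-flat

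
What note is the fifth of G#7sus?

Root of G#7sus = G♯. The 5th is a perfect 5th: G♯ up a perfect 5th → D♯.

D♯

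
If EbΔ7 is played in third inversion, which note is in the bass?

EbΔ7 = Eb–G–Bb–D. Third inversion → seventh in the bass = D.

D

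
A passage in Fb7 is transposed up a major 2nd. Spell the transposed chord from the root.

Gb Bb Db Fb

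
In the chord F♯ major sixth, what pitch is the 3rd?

Root of F♯ major sixth = F#. The 3rd is a major 3rd: F# up a major 3rd → A#.

A#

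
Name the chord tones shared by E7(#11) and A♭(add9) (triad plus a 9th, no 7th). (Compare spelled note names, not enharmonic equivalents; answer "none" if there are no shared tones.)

none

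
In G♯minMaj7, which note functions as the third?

B

Root of G♯minMaj7 = G#. The 3rd is a minor 3rd: G# up a minor 3rd → B.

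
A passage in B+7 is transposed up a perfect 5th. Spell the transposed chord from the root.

F# – A# – C## – E

A perfect 5th up from B is F#, so the new chord is F# augmented seventh.
- root: F#
- major 3rd: A#
- augmented 5th: C##
- minor 7th: E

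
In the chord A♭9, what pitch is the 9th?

B♭

Root of A♭9 = A♭. The 9th is a major 9th: A♭ up a major 9th → B♭.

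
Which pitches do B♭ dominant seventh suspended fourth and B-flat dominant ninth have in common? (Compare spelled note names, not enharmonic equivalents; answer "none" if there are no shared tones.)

B♭ dominant seventh suspended fourth = B-flat, E-flat, F, A-flat.
B-flat dominant ninth = B-flat, D, F, A-flat, C.
Shared: B-flat, F, A-flat.

B-flat F A-flat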